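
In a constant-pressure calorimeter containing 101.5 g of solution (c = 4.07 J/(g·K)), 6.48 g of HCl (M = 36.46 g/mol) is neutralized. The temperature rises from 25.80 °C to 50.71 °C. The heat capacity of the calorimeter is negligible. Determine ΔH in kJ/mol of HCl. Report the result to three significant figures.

ΔH = -57.9 kJ/mol

|ΔT| = |50.71 − 25.80| = 24.91 °C
|q_surr| = (101.5 × 4.07) × 24.91 = 413.105 × 24.91 = 10290 J
n(HCl) = 6.48 / 36.46 = 0.1777 mol
Temperature rose, so q_rxn = −|q_surr| = -10.29 kJ
ΔH = q_rxn / n = -57.91 kJ/mol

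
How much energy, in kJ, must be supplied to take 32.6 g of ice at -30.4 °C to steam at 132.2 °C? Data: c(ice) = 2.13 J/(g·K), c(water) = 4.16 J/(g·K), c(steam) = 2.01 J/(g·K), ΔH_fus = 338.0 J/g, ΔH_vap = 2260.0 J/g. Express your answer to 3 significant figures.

q1 (heat ice -30.4→0.0 °C): 32.6 × 2.13 × 30.4 = 2111 J
q2 (melt at 0 °C): 32.6 × 338.0 = 11019 J
q3 (heat water 0.0→100.0 °C): 32.6 × 4.16 × 100.0 = 13562 J
q4 (vaporize at 100 °C): 32.6 × 2260.0 = 73676 J
q5 (heat steam 100.0→132.2 °C): 32.6 × 2.01 × 32.2 = 2110 J
Total: 2111 + 11019 + 13562 + 73676 + 2110 = 102478 J = 102 kJ

q = 102 kJ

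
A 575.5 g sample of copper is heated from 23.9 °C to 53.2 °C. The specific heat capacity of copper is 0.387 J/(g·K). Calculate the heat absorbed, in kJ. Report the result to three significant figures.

q = m c ΔT = 575.5 × 0.387 × (53.2 − 23.9)
q = 575.5 × 0.387 × 29.3 = 6526 J = 6.53 kJ

q = 6.53 kJ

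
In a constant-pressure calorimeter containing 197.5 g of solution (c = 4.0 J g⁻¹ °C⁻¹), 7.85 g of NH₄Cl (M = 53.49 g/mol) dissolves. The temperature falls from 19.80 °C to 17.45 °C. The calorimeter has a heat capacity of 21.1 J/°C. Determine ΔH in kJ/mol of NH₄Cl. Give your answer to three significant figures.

|ΔT| = |17.45 − 19.80| = 2.35 °C
|q_surr| = (197.5 × 4.0 + 21.1) × 2.35 = 811.1 × 2.35 = 1906 J
n(NH₄Cl) = 7.85 / 53.49 = 0.1468 mol
Temperature fell, so q_rxn = +|q_surr| = 1.906 kJ
ΔH = q_rxn / n = 12.98 kJ/mol

ΔH = 13.0 kJ/mol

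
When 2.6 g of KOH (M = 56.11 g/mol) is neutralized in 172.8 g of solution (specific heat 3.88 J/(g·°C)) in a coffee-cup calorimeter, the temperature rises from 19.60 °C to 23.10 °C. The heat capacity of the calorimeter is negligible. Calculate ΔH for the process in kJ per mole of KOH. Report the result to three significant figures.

|ΔT| = |23.10 − 19.60| = 3.50 °C
|q_surr| = (172.8 × 3.88) × 3.50 = 670.464 × 3.50 = 2347 J
n(KOH) = 2.6 / 56.11 = 0.04634 mol
Temperature rose, so q_rxn = −|q_surr| = -2.347 kJ
ΔH = q_rxn / n = -50.647 kJ/mol

ΔH = -50.6 kJ/mol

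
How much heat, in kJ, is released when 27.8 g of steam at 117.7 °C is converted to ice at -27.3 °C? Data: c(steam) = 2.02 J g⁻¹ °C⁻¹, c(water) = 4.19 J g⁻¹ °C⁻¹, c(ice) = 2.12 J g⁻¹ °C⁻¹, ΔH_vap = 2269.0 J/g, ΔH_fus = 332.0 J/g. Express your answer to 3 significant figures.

q = 86.6 kJ

q1 (cool steam 117.7→100 °C): 27.8 × 2.02 × 17.7 = 994 J
q2 (condense at 100 °C): 27.8 × 2269.0 = 63078 J
q3 (cool water 100→0 °C): 27.8 × 4.19 × 100.0 = 11648 J
q4 (freeze at 0 °C): 27.8 × 332.0 = 9230 J
q5 (cool ice 0→-27.3 °C): 27.8 × 2.12 × 27.3 = 1609 J
Total: 994 + 63078 + 11648 + 9230 + 1609 = 86559 J = 86.6 kJ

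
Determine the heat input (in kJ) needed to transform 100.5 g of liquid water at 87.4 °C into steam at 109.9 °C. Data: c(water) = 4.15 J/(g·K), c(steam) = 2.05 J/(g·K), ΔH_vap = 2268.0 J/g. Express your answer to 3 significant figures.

q = 235 kJ

q1 (heat water 87.4→100.0 °C): 100.5 × 4.15 × 12.6 = 5255 J
q2 (vaporize at 100 °C): 100.5 × 2268.0 = 227934 J
q3 (heat steam 100.0→109.9 °C): 100.5 × 2.05 × 9.9 = 2040 J
Total: 5255 + 227934 + 2040 = 235229 J = 235 kJ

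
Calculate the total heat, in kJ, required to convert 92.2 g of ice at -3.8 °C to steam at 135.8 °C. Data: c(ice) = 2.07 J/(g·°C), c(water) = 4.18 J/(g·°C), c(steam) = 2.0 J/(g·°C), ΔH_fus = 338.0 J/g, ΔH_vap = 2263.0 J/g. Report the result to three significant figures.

q = 286 kJ

q1 (heat ice -3.8→0.0 °C): 92.2 × 2.07 × 3.8 = 725 J
q2 (melt at 0 °C): 92.2 × 338.0 = 31164 J
q3 (heat water 0.0→100.0 °C): 92.2 × 4.18 × 100.0 = 38540 J
q4 (vaporize at 100 °C): 92.2 × 2263.0 = 208649 J
q5 (heat steam 100.0→135.8 °C): 92.2 × 2.0 × 35.8 = 6602 J
Total: 725 + 31164 + 38540 + 208649 + 6602 = 285680 J = 286 kJ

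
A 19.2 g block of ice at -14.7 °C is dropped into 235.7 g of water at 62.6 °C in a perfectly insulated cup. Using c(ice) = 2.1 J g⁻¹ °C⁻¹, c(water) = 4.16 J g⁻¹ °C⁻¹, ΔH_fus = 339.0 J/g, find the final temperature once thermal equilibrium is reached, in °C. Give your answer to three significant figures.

T_f = 51.2 °C

Heat to bring ice to 0 °C and melt it: q₁ = 19.2×2.1×14.7 + 19.2×339.0 = 7101.5 J
Heat the water can supply cooling to 0 °C: 235.7×4.16×62.6 = 61380.1 J > q₁, so all ice melts.
Energy balance: 235.7×4.16×(62.6 − T) = 7101.5 + 19.2×4.16×(T − 0)
980.512(62.6 − T) = 7101.5 + 79.872 T
61380.1 − 7101.5 = 1060.384 T
T = 54278.6 / 1060.384 = 51.19 °C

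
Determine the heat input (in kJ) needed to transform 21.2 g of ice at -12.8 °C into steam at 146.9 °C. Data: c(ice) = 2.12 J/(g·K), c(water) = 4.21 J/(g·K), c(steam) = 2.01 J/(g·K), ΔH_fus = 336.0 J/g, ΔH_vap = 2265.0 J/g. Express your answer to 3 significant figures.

q = 66.6 kJ

q1 (heat ice -12.8→0.0 °C): 21.2 × 2.12 × 12.8 = 575 J
q2 (melt at 0 °C): 21.2 × 336.0 = 7123 J
q3 (heat water 0.0→100.0 °C): 21.2 × 4.21 × 100.0 = 8925 J
q4 (vaporize at 100 °C): 21.2 × 2265.0 = 48018 J
q5 (heat steam 100.0→146.9 °C): 21.2 × 2.01 × 46.9 = 1999 J
Total: 575 + 7123 + 8925 + 48018 + 1999 = 66640 J = 66.6 kJ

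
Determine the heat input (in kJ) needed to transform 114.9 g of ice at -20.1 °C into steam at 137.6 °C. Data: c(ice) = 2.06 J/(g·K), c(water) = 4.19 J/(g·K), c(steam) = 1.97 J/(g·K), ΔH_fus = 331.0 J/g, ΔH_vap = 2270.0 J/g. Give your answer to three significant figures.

q1 (heat ice -20.1→0.0 °C): 114.9 × 2.06 × 20.1 = 4758 J
q2 (melt at 0 °C): 114.9 × 331.0 = 38032 J
q3 (heat water 0.0→100.0 °C): 114.9 × 4.19 × 100.0 = 48143 J
q4 (vaporize at 100 °C): 114.9 × 2270.0 = 260823 J
q5 (heat steam 100.0→137.6 °C): 114.9 × 1.97 × 37.6 = 8511 J
Total: 4758 + 38032 + 48143 + 260823 + 8511 = 360267 J = 360 kJ

q = 360 kJ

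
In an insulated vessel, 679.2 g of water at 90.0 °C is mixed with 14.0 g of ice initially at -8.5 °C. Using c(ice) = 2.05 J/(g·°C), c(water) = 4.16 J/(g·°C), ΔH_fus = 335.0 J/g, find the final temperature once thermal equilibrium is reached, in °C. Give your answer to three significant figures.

Heat to bring ice to 0 °C and melt it: q₁ = 14.0×2.05×8.5 + 14.0×335.0 = 4934.0 J
Heat the water can supply cooling to 0 °C: 679.2×4.16×90.0 = 254292 J > q₁, so all ice melts.
Energy balance: 679.2×4.16×(90.0 − T) = 4934.0 + 14.0×4.16×(T − 0)
2825.472(90.0 − T) = 4934.0 + 58.24 T
254292 − 4934.0 = 2883.712 T
T = 249358.0 / 2883.712 = 86.47 °C

T_f = 86.5 °C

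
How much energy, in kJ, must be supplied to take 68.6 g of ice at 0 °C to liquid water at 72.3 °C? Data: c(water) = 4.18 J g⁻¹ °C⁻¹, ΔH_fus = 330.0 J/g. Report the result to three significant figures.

q1 (melt at 0 °C): 68.6 × 330.0 = 22638 J
q2 (heat water 0.0→72.3 °C): 68.6 × 4.18 × 72.3 = 20732 J
Total: 22638 + 20732 = 43370 J = 43.4 kJ

q = 43.4 kJ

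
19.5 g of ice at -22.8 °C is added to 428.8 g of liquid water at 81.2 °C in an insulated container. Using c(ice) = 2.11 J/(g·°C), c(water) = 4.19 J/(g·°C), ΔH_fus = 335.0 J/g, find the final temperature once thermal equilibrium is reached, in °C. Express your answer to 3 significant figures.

Heat to bring ice to 0 °C and melt it: q₁ = 19.5×2.11×22.8 + 19.5×335.0 = 7470.6 J
Heat the water can supply cooling to 0 °C: 428.8×4.19×81.2 = 145890 J > q₁, so all ice melts.
Energy balance: 428.8×4.19×(81.2 − T) = 7470.6 + 19.5×4.19×(T − 0)
1796.672(81.2 − T) = 7470.6 + 81.705 T
145890 − 7470.6 = 1878.377 T
T = 138419.4 / 1878.377 = 73.69 °C

T_f = 73.7 °C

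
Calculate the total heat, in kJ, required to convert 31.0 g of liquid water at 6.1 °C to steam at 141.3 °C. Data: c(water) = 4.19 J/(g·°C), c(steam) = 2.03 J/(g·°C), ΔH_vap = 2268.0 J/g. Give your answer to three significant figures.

q = 85.1 kJ

q1 (heat water 6.1→100.0 °C): 31.0 × 4.19 × 93.9 = 12197 J
q2 (vaporize at 100 °C): 31.0 × 2268.0 = 70308 J
q3 (heat steam 100.0→141.3 °C): 31.0 × 2.03 × 41.3 = 2599 J
Total: 12197 + 70308 + 2599 = 85104 J = 85.1 kJ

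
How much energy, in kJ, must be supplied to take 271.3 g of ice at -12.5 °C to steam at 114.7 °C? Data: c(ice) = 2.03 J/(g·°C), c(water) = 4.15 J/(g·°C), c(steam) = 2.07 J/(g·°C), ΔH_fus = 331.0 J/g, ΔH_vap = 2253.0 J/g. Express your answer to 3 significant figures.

q = 829 kJ

q1 (heat ice -12.5→0.0 °C): 271.3 × 2.03 × 12.5 = 6884 J
q2 (melt at 0 °C): 271.3 × 331.0 = 89800 J
q3 (heat water 0.0→100.0 °C): 271.3 × 4.15 × 100.0 = 112590 J
q4 (vaporize at 100 °C): 271.3 × 2253.0 = 611239 J
q5 (heat steam 100.0→114.7 °C): 271.3 × 2.07 × 14.7 = 8255 J
Total: 6884 + 89800 + 112590 + 611239 + 8255 = 828768 J = 829 kJ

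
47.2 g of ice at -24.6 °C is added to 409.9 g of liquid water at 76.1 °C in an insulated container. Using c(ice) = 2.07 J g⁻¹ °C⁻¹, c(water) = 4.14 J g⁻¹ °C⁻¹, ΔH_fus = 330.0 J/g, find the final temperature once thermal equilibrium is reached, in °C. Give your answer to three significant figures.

T_f = 58.7 °C

Heat to bring ice to 0 °C and melt it: q₁ = 47.2×2.07×24.6 + 47.2×330.0 = 17980 J
Heat the water can supply cooling to 0 °C: 409.9×4.14×76.1 = 129141 J > q₁, so all ice melts.
Energy balance: 409.9×4.14×(76.1 − T) = 17980 + 47.2×4.14×(T − 0)
1696.986(76.1 − T) = 17980 + 195.408 T
129141 − 17980 = 1892.394 T
T = 111161 / 1892.394 = 58.74 °C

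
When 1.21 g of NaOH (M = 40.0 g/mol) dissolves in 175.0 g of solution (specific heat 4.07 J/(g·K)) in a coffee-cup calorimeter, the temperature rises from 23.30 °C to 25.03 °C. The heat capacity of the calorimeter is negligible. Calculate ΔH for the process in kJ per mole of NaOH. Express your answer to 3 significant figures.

|ΔT| = |25.03 − 23.30| = 1.73 °C
|q_surr| = (175.0 × 4.07) × 1.73 = 712.25 × 1.73 = 1232 J
n(NaOH) = 1.21 / 40.0 = 0.03025 mol
Temperature rose, so q_rxn = −|q_surr| = -1.232 kJ
ΔH = q_rxn / n = -40.73 kJ/mol

ΔH = -40.7 kJ/mol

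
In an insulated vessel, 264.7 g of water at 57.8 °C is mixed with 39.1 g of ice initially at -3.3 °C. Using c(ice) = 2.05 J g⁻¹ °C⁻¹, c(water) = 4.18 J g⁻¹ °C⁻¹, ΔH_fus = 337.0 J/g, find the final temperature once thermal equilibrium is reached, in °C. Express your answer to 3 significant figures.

T_f = 39.8 °C

Heat to bring ice to 0 °C and melt it: q₁ = 39.1×2.05×3.3 + 39.1×337.0 = 13441 J
Heat the water can supply cooling to 0 °C: 264.7×4.18×57.8 = 63952.6 J > q₁, so all ice melts.
Energy balance: 264.7×4.18×(57.8 − T) = 13441 + 39.1×4.18×(T − 0)
1106.446(57.8 − T) = 13441 + 163.438 T
63952.6 − 13441 = 1269.884 T
T = 50511.6 / 1269.884 = 39.78 °C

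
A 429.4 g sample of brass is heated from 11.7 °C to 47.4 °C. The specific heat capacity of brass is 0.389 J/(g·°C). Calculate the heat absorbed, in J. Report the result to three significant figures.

q = m c ΔT = 429.4 × 0.389 × (47.4 − 11.7)
q = 429.4 × 0.389 × 35.7 = 5963 J

q = 5960 J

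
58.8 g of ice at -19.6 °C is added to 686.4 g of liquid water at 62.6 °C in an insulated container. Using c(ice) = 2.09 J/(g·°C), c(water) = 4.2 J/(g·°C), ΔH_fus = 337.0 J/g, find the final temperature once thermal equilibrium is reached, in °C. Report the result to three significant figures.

Heat to bring ice to 0 °C and melt it: q₁ = 58.8×2.09×19.6 + 58.8×337.0 = 22224 J
Heat the water can supply cooling to 0 °C: 686.4×4.2×62.6 = 180468 J > q₁, so all ice melts.
Energy balance: 686.4×4.2×(62.6 − T) = 22224 + 58.8×4.2×(T − 0)
2882.88(62.6 − T) = 22224 + 246.96 T
180468 − 22224 = 3129.84 T
T = 158244 / 3129.84 = 50.56 °C

T_f = 50.6 °C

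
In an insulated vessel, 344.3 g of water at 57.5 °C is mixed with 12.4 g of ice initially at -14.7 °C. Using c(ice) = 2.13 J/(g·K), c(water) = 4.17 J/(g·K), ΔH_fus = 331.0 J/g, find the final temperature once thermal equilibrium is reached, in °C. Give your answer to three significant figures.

T_f = 52.5 °C

Heat to bring ice to 0 °C and melt it: q₁ = 12.4×2.13×14.7 + 12.4×331.0 = 4492.7 J
Heat the water can supply cooling to 0 °C: 344.3×4.17×57.5 = 82554.5 J > q₁, so all ice melts.
Energy balance: 344.3×4.17×(57.5 − T) = 4492.7 + 12.4×4.17×(T − 0)
1435.731(57.5 − T) = 4492.7 + 51.708 T
82554.5 − 4492.7 = 1487.439 T
T = 78061.8 / 1487.439 = 52.48 °C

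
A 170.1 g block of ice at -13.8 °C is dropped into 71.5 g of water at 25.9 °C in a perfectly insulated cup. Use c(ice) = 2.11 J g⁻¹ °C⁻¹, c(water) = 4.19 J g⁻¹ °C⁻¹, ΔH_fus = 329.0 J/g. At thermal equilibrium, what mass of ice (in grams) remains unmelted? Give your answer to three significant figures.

m_ice remaining = 162 g

Heat to warm all ice to 0 °C: 170.1×2.11×13.8 = 4953.0 J
Heat released by water cooling to 0 °C: 71.5×4.19×25.9 = 7759.3 J
7759.3 J < 4953.0 + 170.1×329.0 = 60915.9 J, so not all ice melts; final T = 0 °C.
Heat left for melting: 7759.3 − 4953.0 = 2806.3 J
Mass melted = 2806.3 / 329.0 = 8.530 g
Ice remaining = 170.1 − 8.530 = 161.570 g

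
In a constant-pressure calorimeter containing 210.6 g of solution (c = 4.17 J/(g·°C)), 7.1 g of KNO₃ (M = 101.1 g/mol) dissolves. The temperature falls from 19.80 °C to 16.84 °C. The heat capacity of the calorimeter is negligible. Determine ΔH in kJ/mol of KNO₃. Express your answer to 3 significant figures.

|ΔT| = |16.84 − 19.80| = 2.96 °C
|q_surr| = (210.6 × 4.17) × 2.96 = 878.202 × 2.96 = 2599 J
n(KNO₃) = 7.1 / 101.1 = 0.07023 mol
Temperature fell, so q_rxn = +|q_surr| = 2.599 kJ
ΔH = q_rxn / n = 37.01 kJ/mol

ΔH = 37.0 kJ/mol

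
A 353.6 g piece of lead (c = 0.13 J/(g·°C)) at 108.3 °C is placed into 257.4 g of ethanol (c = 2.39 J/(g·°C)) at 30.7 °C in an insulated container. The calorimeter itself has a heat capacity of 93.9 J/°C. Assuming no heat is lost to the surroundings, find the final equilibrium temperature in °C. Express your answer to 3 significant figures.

T_f = 35.4 °C

Heat lost by lead = heat gained by ethanol + calorimeter.
(353.6)(0.13)(108.3 − T) = [(257.4)(2.39) + 93.9](T − 30.7)
45.968 (108.3 − T) = 709.086 (T − 30.7)
4978.3 − 45.968 T = 709.086 T − 21769
26747.3 = 755.054 T
T = 35.42 °C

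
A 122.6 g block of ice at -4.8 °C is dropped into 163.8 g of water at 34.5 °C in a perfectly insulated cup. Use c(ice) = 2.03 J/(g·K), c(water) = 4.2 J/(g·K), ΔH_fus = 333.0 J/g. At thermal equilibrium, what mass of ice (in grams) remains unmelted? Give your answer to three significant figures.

Heat to warm all ice to 0 °C: 122.6×2.03×4.8 = 1194.6 J
Heat released by water cooling to 0 °C: 163.8×4.2×34.5 = 23735 J
23735 J < 1194.6 + 122.6×333.0 = 42020.4 J, so not all ice melts; final T = 0 °C.
Heat left for melting: 23735 − 1194.6 = 22540.4 J
Mass melted = 22540.4 / 333.0 = 67.69 g
Ice remaining = 122.6 − 67.69 = 54.91 g

m_ice remaining = 54.9 g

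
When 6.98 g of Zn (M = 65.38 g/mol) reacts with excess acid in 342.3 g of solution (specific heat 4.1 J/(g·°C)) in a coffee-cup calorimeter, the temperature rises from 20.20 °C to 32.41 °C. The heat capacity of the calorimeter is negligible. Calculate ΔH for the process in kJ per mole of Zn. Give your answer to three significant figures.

|ΔT| = |32.41 − 20.20| = 12.21 °C
|q_surr| = (342.3 × 4.1) × 12.21 = 1403.43 × 12.21 = 17136 J
n(Zn) = 6.98 / 65.38 = 0.10676 mol
Temperature rose, so q_rxn = −|q_surr| = -17.136 kJ
ΔH = q_rxn / n = -160.5 kJ/mol

ΔH = -161 kJ/mol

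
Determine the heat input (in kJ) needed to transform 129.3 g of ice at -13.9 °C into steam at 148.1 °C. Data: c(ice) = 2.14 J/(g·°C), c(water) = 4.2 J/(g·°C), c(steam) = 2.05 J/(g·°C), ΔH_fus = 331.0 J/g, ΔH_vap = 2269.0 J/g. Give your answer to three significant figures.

q1 (heat ice -13.9→0.0 °C): 129.3 × 2.14 × 13.9 = 3846 J
q2 (melt at 0 °C): 129.3 × 331.0 = 42798 J
q3 (heat water 0.0→100.0 °C): 129.3 × 4.2 × 100.0 = 54306 J
q4 (vaporize at 100 °C): 129.3 × 2269.0 = 293382 J
q5 (heat steam 100.0→148.1 °C): 129.3 × 2.05 × 48.1 = 12750 J
Total: 3846 + 42798 + 54306 + 293382 + 12750 = 407082 J = 407 kJ

q = 407 kJ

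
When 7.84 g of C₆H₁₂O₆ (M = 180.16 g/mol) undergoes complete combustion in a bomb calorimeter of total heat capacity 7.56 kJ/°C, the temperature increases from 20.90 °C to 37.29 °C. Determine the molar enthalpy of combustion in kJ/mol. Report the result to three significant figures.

ΔH = -2850 kJ/mol

ΔT = 37.29 − 20.90 = 16.39 °C
q_cal = C_cal × ΔT = 7.56 × 16.39 = 123.9084 kJ
n = 7.84 / 180.16 = 0.04352 mol
q_rxn = −q_cal = -123.9084 kJ
ΔH = -123.9084 / 0.04352 = -2847 kJ/mol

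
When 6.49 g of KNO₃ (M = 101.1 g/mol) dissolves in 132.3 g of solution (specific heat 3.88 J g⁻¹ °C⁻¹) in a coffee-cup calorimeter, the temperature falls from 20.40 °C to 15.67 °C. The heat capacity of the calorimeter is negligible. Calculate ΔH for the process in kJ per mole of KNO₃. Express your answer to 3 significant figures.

|ΔT| = |15.67 − 20.40| = 4.73 °C
|q_surr| = (132.3 × 3.88) × 4.73 = 513.324 × 4.73 = 2428 J
n(KNO₃) = 6.49 / 101.1 = 0.06419 mol
Temperature fell, so q_rxn = +|q_surr| = 2.428 kJ
ΔH = q_rxn / n = 37.83 kJ/mol

ΔH = 37.8 kJ/mol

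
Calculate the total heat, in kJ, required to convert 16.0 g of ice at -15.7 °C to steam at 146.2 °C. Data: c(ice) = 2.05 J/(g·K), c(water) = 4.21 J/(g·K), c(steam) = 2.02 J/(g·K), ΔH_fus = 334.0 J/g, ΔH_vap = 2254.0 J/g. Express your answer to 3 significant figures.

q1 (heat ice -15.7→0.0 °C): 16.0 × 2.05 × 15.7 = 515 J
q2 (melt at 0 °C): 16.0 × 334.0 = 5344 J
q3 (heat water 0.0→100.0 °C): 16.0 × 4.21 × 100.0 = 6736 J
q4 (vaporize at 100 °C): 16.0 × 2254.0 = 36064 J
q5 (heat steam 100.0→146.2 °C): 16.0 × 2.02 × 46.2 = 1493 J
Total: 515 + 5344 + 6736 + 36064 + 1493 = 50152 J = 50.2 kJ

q = 50.2 kJ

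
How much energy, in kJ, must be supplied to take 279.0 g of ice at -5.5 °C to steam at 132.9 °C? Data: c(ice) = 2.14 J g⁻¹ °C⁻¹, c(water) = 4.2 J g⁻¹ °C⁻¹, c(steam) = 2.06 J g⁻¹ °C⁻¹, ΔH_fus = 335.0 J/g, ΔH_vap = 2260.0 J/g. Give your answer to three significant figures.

q1 (heat ice -5.5→0.0 °C): 279.0 × 2.14 × 5.5 = 3284 J
q2 (melt at 0 °C): 279.0 × 335.0 = 93465 J
q3 (heat water 0.0→100.0 °C): 279.0 × 4.2 × 100.0 = 117180 J
q4 (vaporize at 100 °C): 279.0 × 2260.0 = 630540 J
q5 (heat steam 100.0→132.9 °C): 279.0 × 2.06 × 32.9 = 18909 J
Total: 3284 + 93465 + 117180 + 630540 + 18909 = 863378 J = 863 kJ

q = 863 kJ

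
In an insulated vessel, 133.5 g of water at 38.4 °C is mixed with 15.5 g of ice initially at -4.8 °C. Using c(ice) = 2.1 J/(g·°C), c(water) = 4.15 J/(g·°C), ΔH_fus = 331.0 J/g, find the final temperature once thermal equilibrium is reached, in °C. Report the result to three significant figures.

Heat to bring ice to 0 °C and melt it: q₁ = 15.5×2.1×4.8 + 15.5×331.0 = 5286.7 J
Heat the water can supply cooling to 0 °C: 133.5×4.15×38.4 = 21274.6 J > q₁, so all ice melts.
Energy balance: 133.5×4.15×(38.4 − T) = 5286.7 + 15.5×4.15×(T − 0)
554.025(38.4 − T) = 5286.7 + 64.325 T
21274.6 − 5286.7 = 618.350 T
T = 15987.9 / 618.350 = 25.86 °C

T_f = 25.9 °C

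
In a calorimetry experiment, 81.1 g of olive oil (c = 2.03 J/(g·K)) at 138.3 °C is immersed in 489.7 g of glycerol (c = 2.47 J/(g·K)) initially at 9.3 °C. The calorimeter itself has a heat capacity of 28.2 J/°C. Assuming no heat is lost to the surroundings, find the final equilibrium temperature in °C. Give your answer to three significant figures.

Heat lost by olive oil = heat gained by glycerol + calorimeter.
(81.1)(2.03)(138.3 − T) = [(489.7)(2.47) + 28.2](T − 9.3)
164.633 (138.3 − T) = 1237.759 (T − 9.3)
22769 − 164.633 T = 1237.759 T − 11511
34280 = 1402.392 T
T = 24.44 °C

T_f = 24.4 °C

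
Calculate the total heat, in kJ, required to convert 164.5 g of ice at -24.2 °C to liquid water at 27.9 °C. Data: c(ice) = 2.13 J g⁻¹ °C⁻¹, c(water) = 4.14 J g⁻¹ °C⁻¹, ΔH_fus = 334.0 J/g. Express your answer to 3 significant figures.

q = 82.4 kJ

q1 (heat ice -24.2→0.0 °C): 164.5 × 2.13 × 24.2 = 8479 J
q2 (melt at 0 °C): 164.5 × 334.0 = 54943 J
q3 (heat water 0.0→27.9 °C): 164.5 × 4.14 × 27.9 = 19001 J
Total: 8479 + 54943 + 19001 = 82423 J = 82.4 kJ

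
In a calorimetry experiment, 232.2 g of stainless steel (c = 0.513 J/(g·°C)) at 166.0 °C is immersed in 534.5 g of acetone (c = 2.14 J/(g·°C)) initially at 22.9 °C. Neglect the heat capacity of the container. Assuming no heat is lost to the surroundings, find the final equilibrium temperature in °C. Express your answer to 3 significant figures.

T_f = 36.4 °C

Heat lost by stainless steel = heat gained by acetone.
(232.2)(0.513)(166.0 − T) = (534.5)(2.14)(T − 22.9)
119.1186 (166.0 − T) = 1143.83 (T − 22.9)
19774 − 119.1186 T = 1143.83 T − 26194
45968 = 1262.9486 T
T = 36.40 °C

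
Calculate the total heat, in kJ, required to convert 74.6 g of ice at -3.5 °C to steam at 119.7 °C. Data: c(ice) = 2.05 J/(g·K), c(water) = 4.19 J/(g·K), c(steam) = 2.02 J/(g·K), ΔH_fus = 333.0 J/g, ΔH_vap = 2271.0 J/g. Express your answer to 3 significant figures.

q1 (heat ice -3.5→0.0 °C): 74.6 × 2.05 × 3.5 = 535 J
q2 (melt at 0 °C): 74.6 × 333.0 = 24842 J
q3 (heat water 0.0→100.0 °C): 74.6 × 4.19 × 100.0 = 31257 J
q4 (vaporize at 100 °C): 74.6 × 2271.0 = 169417 J
q5 (heat steam 100.0→119.7 °C): 74.6 × 2.02 × 19.7 = 2969 J
Total: 535 + 24842 + 31257 + 169417 + 2969 = 229020 J = 229 kJ

q = 229 kJ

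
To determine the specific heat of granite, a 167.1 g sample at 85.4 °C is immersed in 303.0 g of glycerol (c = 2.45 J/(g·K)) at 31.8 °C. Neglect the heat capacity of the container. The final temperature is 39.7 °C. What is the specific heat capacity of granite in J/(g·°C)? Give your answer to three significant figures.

q_gained = (303.0 × 2.45) × (39.7 − 31.8) = 5865 J
q_lost = 167.1 × c × (85.4 − 39.7) = 7636.47 c
Set equal: c = 5865 / 7636.47 = 0.768 J/(g·°C)

c = 0.768 J/(g·°C)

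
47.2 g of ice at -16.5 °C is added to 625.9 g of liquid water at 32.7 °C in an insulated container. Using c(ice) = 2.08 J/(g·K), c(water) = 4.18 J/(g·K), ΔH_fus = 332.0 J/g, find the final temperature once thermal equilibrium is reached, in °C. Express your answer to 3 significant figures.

Heat to bring ice to 0 °C and melt it: q₁ = 47.2×2.08×16.5 + 47.2×332.0 = 17290 J
Heat the water can supply cooling to 0 °C: 625.9×4.18×32.7 = 85551.8 J > q₁, so all ice melts.
Energy balance: 625.9×4.18×(32.7 − T) = 17290 + 47.2×4.18×(T − 0)
2616.262(32.7 − T) = 17290 + 197.296 T
85551.8 − 17290 = 2813.558 T
T = 68261.8 / 2813.558 = 24.26 °C

T_f = 24.3 °C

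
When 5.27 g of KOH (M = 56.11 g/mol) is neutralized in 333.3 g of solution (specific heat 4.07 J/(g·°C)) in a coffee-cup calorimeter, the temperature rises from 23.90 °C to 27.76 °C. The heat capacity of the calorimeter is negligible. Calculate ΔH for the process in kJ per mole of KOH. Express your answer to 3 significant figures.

|ΔT| = |27.76 − 23.90| = 3.86 °C
|q_surr| = (333.3 × 4.07) × 3.86 = 1356.531 × 3.86 = 5236.21 J
n(KOH) = 5.27 / 56.11 = 0.0939227 mol
Temperature rose, so q_rxn = −|q_surr| = -5.23621 kJ
ΔH = q_rxn / n = -55.75 kJ/mol

ΔH = -55.8 kJ/mol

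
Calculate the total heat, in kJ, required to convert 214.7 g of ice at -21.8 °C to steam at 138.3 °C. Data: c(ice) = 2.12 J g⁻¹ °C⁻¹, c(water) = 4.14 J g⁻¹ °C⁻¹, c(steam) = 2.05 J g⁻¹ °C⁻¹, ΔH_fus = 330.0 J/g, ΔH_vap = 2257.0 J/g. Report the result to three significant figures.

q1 (heat ice -21.8→0.0 °C): 214.7 × 2.12 × 21.8 = 9923 J
q2 (melt at 0 °C): 214.7 × 330.0 = 70851 J
q3 (heat water 0.0→100.0 °C): 214.7 × 4.14 × 100.0 = 88886 J
q4 (vaporize at 100 °C): 214.7 × 2257.0 = 484578 J
q5 (heat steam 100.0→138.3 °C): 214.7 × 2.05 × 38.3 = 16857 J
Total: 9923 + 70851 + 88886 + 484578 + 16857 = 671095 J = 671 kJ

q = 671 kJ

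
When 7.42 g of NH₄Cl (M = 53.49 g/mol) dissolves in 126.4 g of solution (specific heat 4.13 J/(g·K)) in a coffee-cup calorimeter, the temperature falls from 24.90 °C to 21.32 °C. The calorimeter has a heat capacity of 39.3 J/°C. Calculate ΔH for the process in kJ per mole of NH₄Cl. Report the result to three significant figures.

|ΔT| = |21.32 − 24.90| = 3.58 °C
|q_surr| = (126.4 × 4.13 + 39.3) × 3.58 = 561.332 × 3.58 = 2010 J
n(NH₄Cl) = 7.42 / 53.49 = 0.1387 mol
Temperature fell, so q_rxn = +|q_surr| = 2.010 kJ
ΔH = q_rxn / n = 14.49 kJ/mol

ΔH = 14.5 kJ/mol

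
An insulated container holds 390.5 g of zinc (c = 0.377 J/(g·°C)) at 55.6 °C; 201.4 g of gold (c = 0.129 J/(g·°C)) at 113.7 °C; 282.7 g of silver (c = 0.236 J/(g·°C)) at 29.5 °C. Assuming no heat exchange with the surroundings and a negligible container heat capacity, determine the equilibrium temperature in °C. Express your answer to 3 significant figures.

Σ mᵢcᵢ(T − Tᵢ) = 0  ⇒  T = Σ mᵢcᵢTᵢ / Σ mᵢcᵢ
Σ mᵢcᵢ = 390.5×0.377 + 201.4×0.129 + 282.7×0.236 = 239.9163
Σ mᵢcᵢTᵢ = 147.2185×55.6 + 25.9806×113.7 + 66.7172×29.5 = 13108
T = 13108 / 239.9163 = 54.64 °C

T_f = 54.6 °C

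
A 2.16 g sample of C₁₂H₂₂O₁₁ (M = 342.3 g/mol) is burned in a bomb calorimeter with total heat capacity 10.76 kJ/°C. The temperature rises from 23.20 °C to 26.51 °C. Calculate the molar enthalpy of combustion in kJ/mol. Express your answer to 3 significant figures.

ΔH = -5640 kJ/mol

ΔT = 26.51 − 23.20 = 3.31 °C
q_cal = C_cal × ΔT = 10.76 × 3.31 = 35.6156 kJ
n = 2.16 / 342.3 = 0.006310 mol
q_rxn = −q_cal = -35.6156 kJ
ΔH = -35.6156 / 0.006310 = -5644 kJ/mol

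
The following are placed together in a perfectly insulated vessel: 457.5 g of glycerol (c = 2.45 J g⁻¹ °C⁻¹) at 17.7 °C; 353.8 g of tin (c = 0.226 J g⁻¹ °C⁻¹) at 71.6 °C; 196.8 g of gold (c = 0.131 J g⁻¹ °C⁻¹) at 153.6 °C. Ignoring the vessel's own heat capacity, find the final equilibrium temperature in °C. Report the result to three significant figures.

Σ mᵢcᵢ(T − Tᵢ) = 0  ⇒  T = Σ mᵢcᵢTᵢ / Σ mᵢcᵢ
Σ mᵢcᵢ = 457.5×2.45 + 353.8×0.226 + 196.8×0.131 = 1226.6146
Σ mᵢcᵢTᵢ = 1120.875×17.7 + 79.9588×71.6 + 25.7808×153.6 = 29524
T = 29524 / 1226.6146 = 24.07 °C

T_f = 24.1 °C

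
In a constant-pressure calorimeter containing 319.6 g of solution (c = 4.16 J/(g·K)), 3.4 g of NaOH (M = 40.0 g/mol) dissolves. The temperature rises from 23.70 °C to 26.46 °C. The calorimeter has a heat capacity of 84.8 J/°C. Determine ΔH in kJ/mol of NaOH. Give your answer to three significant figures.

ΔH = -45.9 kJ/mol

|ΔT| = |26.46 − 23.70| = 2.76 °C
|q_surr| = (319.6 × 4.16 + 84.8) × 2.76 = 1414.336 × 2.76 = 3904 J
n(NaOH) = 3.4 / 40.0 = 0.08500 mol
Temperature rose, so q_rxn = −|q_surr| = -3.904 kJ
ΔH = q_rxn / n = -45.93 kJ/mol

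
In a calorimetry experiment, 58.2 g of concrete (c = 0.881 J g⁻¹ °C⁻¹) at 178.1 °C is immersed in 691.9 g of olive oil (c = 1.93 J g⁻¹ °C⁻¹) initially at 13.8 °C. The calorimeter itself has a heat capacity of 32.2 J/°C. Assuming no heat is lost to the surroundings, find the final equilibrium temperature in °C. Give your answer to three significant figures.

T_f = 19.7 °C

Heat lost by concrete = heat gained by olive oil + calorimeter.
(58.2)(0.881)(178.1 − T) = [(691.9)(1.93) + 32.2](T − 13.8)
51.2742 (178.1 − T) = 1367.567 (T − 13.8)
9131.9 − 51.2742 T = 1367.567 T − 18872
28003.9 = 1418.8412 T
T = 19.74 °C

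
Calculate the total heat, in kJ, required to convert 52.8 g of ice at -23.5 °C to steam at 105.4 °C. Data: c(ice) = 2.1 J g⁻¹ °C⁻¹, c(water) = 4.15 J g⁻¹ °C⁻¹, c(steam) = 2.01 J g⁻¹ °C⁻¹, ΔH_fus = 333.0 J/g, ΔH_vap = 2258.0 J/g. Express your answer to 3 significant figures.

q = 162 kJ

q1 (heat ice -23.5→0.0 °C): 52.8 × 2.1 × 23.5 = 2606 J
q2 (melt at 0 °C): 52.8 × 333.0 = 17582 J
q3 (heat water 0.0→100.0 °C): 52.8 × 4.15 × 100.0 = 21912 J
q4 (vaporize at 100 °C): 52.8 × 2258.0 = 119222 J
q5 (heat steam 100.0→105.4 °C): 52.8 × 2.01 × 5.4 = 573 J
Total: 2606 + 17582 + 21912 + 119222 + 573 = 161895 J = 162 kJ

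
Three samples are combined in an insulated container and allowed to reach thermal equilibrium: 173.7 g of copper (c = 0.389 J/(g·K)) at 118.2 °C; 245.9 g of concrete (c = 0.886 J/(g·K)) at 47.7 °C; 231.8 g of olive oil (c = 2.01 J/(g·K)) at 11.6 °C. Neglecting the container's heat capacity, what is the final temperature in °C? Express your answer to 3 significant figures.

T_f = 31.7 °C

Σ mᵢcᵢ(T − Tᵢ) = 0  ⇒  T = Σ mᵢcᵢTᵢ / Σ mᵢcᵢ
Σ mᵢcᵢ = 173.7×0.389 + 245.9×0.886 + 231.8×2.01 = 751.3547
Σ mᵢcᵢTᵢ = 67.5693×118.2 + 217.8674×47.7 + 465.918×11.6 = 23784
T = 23784 / 751.3547 = 31.65 °C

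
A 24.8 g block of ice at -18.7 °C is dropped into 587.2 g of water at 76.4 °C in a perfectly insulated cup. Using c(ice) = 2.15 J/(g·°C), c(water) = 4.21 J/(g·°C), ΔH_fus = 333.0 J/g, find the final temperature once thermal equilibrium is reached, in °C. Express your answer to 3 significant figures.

T_f = 69.7 °C

Heat to bring ice to 0 °C and melt it: q₁ = 24.8×2.15×18.7 + 24.8×333.0 = 9255.5 J
Heat the water can supply cooling to 0 °C: 587.2×4.21×76.4 = 188869 J > q₁, so all ice melts.
Energy balance: 587.2×4.21×(76.4 − T) = 9255.5 + 24.8×4.21×(T − 0)
2472.112(76.4 − T) = 9255.5 + 104.408 T
188869 − 9255.5 = 2576.520 T
T = 179613.5 / 2576.520 = 69.71 °C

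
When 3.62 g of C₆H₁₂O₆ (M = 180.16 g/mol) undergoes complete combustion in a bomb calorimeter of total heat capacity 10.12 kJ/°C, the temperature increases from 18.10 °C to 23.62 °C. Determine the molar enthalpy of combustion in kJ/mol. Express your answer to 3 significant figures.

ΔH = -2780 kJ/mol

ΔT = 23.62 − 18.10 = 5.52 °C
q_cal = C_cal × ΔT = 10.12 × 5.52 = 55.8624 kJ
n = 3.62 / 180.16 = 0.02009 mol
q_rxn = −q_cal = -55.8624 kJ
ΔH = -55.8624 / 0.02009 = -2781 kJ/mol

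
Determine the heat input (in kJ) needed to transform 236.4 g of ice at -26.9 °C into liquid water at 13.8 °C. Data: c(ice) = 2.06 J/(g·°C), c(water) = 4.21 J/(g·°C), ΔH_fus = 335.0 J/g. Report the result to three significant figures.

q = 106 kJ

q1 (heat ice -26.9→0.0 °C): 236.4 × 2.06 × 26.9 = 13100 J
q2 (melt at 0 °C): 236.4 × 335.0 = 79194 J
q3 (heat water 0.0→13.8 °C): 236.4 × 4.21 × 13.8 = 13734 J
Total: 13100 + 79194 + 13734 = 106028 J = 106 kJ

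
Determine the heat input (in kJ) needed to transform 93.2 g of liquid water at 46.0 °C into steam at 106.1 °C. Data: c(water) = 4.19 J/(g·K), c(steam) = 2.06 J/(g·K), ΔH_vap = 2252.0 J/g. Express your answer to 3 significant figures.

q = 232 kJ

q1 (heat water 46.0→100.0 °C): 93.2 × 4.19 × 54.0 = 21087 J
q2 (vaporize at 100 °C): 93.2 × 2252.0 = 209886 J
q3 (heat steam 100.0→106.1 °C): 93.2 × 2.06 × 6.1 = 1171 J
Total: 21087 + 209886 + 1171 = 232144 J = 232 kJ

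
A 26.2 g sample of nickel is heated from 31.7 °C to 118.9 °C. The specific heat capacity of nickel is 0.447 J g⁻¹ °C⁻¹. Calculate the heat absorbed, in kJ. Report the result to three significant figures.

q = m c ΔT = 26.2 × 0.447 × (118.9 − 31.7)
q = 26.2 × 0.447 × 87.2 = 1021 J = 1.02 kJ

q = 1.02 kJ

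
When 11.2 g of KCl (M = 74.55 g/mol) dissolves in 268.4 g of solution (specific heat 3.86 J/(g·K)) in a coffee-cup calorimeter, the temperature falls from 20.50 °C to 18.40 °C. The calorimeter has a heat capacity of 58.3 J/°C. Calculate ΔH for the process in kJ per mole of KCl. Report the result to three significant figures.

|ΔT| = |18.40 − 20.50| = 2.10 °C
|q_surr| = (268.4 × 3.86 + 58.3) × 2.10 = 1094.324 × 2.10 = 2298 J
n(KCl) = 11.2 / 74.55 = 0.1502 mol
Temperature fell, so q_rxn = +|q_surr| = 2.298 kJ
ΔH = q_rxn / n = 15.30 kJ/mol

ΔH = 15.3 kJ/mol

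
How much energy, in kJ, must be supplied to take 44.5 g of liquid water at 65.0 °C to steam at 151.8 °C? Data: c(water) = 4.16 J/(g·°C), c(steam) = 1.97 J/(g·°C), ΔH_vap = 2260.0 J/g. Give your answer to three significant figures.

q = 112 kJ

q1 (heat water 65.0→100.0 °C): 44.5 × 4.16 × 35.0 = 6479 J
q2 (vaporize at 100 °C): 44.5 × 2260.0 = 100570 J
q3 (heat steam 100.0→151.8 °C): 44.5 × 1.97 × 51.8 = 4541 J
Total: 6479 + 100570 + 4541 = 111590 J = 112 kJ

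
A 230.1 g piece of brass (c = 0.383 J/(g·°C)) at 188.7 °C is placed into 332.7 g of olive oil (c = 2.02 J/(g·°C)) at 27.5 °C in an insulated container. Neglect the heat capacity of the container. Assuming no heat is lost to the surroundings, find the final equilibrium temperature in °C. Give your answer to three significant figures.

Heat lost by brass = heat gained by olive oil.
(230.1)(0.383)(188.7 − T) = (332.7)(2.02)(T − 27.5)
88.1283 (188.7 − T) = 672.054 (T − 27.5)
16630 − 88.1283 T = 672.054 T − 18481
35111 = 760.1823 T
T = 46.19 °C

T_f = 46.2 °C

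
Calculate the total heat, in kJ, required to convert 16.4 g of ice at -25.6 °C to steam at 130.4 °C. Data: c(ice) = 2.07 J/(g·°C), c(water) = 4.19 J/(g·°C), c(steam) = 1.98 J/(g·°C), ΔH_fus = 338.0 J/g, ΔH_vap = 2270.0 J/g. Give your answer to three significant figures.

q = 51.5 kJ

q1 (heat ice -25.6→0.0 °C): 16.4 × 2.07 × 25.6 = 869 J
q2 (melt at 0 °C): 16.4 × 338.0 = 5543 J
q3 (heat water 0.0→100.0 °C): 16.4 × 4.19 × 100.0 = 6872 J
q4 (vaporize at 100 °C): 16.4 × 2270.0 = 37228 J
q5 (heat steam 100.0→130.4 °C): 16.4 × 1.98 × 30.4 = 987 J
Total: 869 + 5543 + 6872 + 37228 + 987 = 51499 J = 51.5 kJ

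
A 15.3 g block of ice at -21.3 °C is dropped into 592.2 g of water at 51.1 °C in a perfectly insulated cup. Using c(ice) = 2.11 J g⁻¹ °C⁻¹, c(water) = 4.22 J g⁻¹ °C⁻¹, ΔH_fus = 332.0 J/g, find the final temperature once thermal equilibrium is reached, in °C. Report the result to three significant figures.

Heat to bring ice to 0 °C and melt it: q₁ = 15.3×2.11×21.3 + 15.3×332.0 = 5767.2 J
Heat the water can supply cooling to 0 °C: 592.2×4.22×51.1 = 127703 J > q₁, so all ice melts.
Energy balance: 592.2×4.22×(51.1 − T) = 5767.2 + 15.3×4.22×(T − 0)
2499.084(51.1 − T) = 5767.2 + 64.566 T
127703 − 5767.2 = 2563.650 T
T = 121935.8 / 2563.650 = 47.56 °C

T_f = 47.6 °C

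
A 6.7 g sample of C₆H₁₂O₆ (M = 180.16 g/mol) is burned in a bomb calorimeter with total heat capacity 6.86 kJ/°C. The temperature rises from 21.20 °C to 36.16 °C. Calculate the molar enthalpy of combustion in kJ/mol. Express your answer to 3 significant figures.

ΔH = -2760 kJ/mol

ΔT = 36.16 − 21.20 = 14.96 °C
q_cal = C_cal × ΔT = 6.86 × 14.96 = 102.6256 kJ
n = 6.7 / 180.16 = 0.03719 mol
q_rxn = −q_cal = -102.6256 kJ
ΔH = -102.6256 / 0.03719 = -2759 kJ/mol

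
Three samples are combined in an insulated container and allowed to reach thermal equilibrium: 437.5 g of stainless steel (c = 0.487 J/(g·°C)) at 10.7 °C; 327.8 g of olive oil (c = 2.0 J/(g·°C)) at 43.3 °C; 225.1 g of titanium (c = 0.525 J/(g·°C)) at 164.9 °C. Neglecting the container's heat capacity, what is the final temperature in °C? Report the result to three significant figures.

T_f = 50.8 °C

Σ mᵢcᵢ(T − Tᵢ) = 0  ⇒  T = Σ mᵢcᵢTᵢ / Σ mᵢcᵢ
Σ mᵢcᵢ = 437.5×0.487 + 327.8×2.0 + 225.1×0.525 = 986.8400
Σ mᵢcᵢTᵢ = 213.0625×10.7 + 655.6×43.3 + 118.1775×164.9 = 50155
T = 50155 / 986.8400 = 50.82 °C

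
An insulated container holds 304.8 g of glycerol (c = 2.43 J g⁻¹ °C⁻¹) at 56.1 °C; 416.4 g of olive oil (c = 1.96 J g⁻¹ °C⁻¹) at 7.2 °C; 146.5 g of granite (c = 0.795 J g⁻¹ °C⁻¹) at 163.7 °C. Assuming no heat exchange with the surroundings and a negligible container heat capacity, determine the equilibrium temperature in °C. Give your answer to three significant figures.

T_f = 39.7 °C

Σ mᵢcᵢ(T − Tᵢ) = 0  ⇒  T = Σ mᵢcᵢTᵢ / Σ mᵢcᵢ
Σ mᵢcᵢ = 304.8×2.43 + 416.4×1.96 + 146.5×0.795 = 1673.2755
Σ mᵢcᵢTᵢ = 740.664×56.1 + 816.144×7.2 + 116.4675×163.7 = 66493
T = 66493 / 1673.2755 = 39.74 °C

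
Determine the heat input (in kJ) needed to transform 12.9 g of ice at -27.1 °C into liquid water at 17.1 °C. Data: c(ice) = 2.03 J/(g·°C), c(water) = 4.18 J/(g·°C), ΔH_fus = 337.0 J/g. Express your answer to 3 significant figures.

q1 (heat ice -27.1→0.0 °C): 12.9 × 2.03 × 27.1 = 710 J
q2 (melt at 0 °C): 12.9 × 337.0 = 4347 J
q3 (heat water 0.0→17.1 °C): 12.9 × 4.18 × 17.1 = 922 J
Total: 710 + 4347 + 922 = 5979 J = 5.98 kJ

q = 5.98 kJ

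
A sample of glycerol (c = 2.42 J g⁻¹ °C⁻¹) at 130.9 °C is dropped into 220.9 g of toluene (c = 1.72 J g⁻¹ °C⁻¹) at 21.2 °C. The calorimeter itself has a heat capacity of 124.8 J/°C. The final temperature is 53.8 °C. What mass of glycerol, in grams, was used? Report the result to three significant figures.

m = 88.2 g

q_gained = (220.9 × 1.72 + 124.8) × (53.8 − 21.2) = 16450 J
q_lost = m × 2.42 × (130.9 − 53.8) = 186.582 m
m = 16450 / 186.582 = 88.2 g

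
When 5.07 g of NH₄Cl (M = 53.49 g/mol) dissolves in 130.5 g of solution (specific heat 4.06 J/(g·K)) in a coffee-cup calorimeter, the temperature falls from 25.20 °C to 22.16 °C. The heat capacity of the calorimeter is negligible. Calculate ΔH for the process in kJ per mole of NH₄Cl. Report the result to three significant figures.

ΔH = 17.0 kJ/mol

|ΔT| = |22.16 − 25.20| = 3.04 °C
|q_surr| = (130.5 × 4.06) × 3.04 = 529.83 × 3.04 = 1611 J
n(NH₄Cl) = 5.07 / 53.49 = 0.09478 mol
Temperature fell, so q_rxn = +|q_surr| = 1.611 kJ
ΔH = q_rxn / n = 17.00 kJ/mol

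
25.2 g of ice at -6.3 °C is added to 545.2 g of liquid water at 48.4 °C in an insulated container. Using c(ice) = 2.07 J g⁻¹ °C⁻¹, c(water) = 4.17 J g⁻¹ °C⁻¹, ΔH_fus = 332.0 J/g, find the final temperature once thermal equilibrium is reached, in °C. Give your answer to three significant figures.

Heat to bring ice to 0 °C and melt it: q₁ = 25.2×2.07×6.3 + 25.2×332.0 = 8695.0 J
Heat the water can supply cooling to 0 °C: 545.2×4.17×48.4 = 110037 J > q₁, so all ice melts.
Energy balance: 545.2×4.17×(48.4 − T) = 8695.0 + 25.2×4.17×(T − 0)
2273.484(48.4 − T) = 8695.0 + 105.084 T
110037 − 8695.0 = 2378.568 T
T = 101342.0 / 2378.568 = 42.61 °C

T_f = 42.6 °C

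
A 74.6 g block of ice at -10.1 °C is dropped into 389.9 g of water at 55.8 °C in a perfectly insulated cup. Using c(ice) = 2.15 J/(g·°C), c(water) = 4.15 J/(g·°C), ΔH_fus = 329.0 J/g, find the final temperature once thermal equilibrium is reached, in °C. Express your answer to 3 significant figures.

Heat to bring ice to 0 °C and melt it: q₁ = 74.6×2.15×10.1 + 74.6×329.0 = 26163 J
Heat the water can supply cooling to 0 °C: 389.9×4.15×55.8 = 90289.1 J > q₁, so all ice melts.
Energy balance: 389.9×4.15×(55.8 − T) = 26163 + 74.6×4.15×(T − 0)
1618.085(55.8 − T) = 26163 + 309.59 T
90289.1 − 26163 = 1927.675 T
T = 64126.1 / 1927.675 = 33.27 °C

T_f = 33.3 °C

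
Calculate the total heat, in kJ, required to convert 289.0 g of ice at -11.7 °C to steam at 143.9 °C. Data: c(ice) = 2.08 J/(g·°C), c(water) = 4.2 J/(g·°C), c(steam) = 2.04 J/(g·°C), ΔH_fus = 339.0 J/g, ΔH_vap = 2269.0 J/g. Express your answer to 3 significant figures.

q1 (heat ice -11.7→0.0 °C): 289.0 × 2.08 × 11.7 = 7033 J
q2 (melt at 0 °C): 289.0 × 339.0 = 97971 J
q3 (heat water 0.0→100.0 °C): 289.0 × 4.2 × 100.0 = 121380 J
q4 (vaporize at 100 °C): 289.0 × 2269.0 = 655741 J
q5 (heat steam 100.0→143.9 °C): 289.0 × 2.04 × 43.9 = 25882 J
Total: 7033 + 97971 + 121380 + 655741 + 25882 = 908007 J = 908 kJ

q = 908 kJ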